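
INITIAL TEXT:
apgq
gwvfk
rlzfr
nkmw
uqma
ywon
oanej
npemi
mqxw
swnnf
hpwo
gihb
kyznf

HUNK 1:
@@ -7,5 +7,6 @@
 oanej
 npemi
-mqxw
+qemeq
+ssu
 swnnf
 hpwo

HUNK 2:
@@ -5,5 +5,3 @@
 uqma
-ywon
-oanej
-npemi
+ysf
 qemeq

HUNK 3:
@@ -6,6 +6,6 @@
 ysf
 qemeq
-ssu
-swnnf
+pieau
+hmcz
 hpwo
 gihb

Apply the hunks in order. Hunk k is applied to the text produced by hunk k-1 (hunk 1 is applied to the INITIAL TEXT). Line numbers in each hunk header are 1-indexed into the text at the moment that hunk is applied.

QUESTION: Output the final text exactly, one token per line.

Hunk 1: at line 7 remove [mqxw] add [qemeq,ssu] -> 14 lines: apgq gwvfk rlzfr nkmw uqma ywon oanej npemi qemeq ssu swnnf hpwo gihb kyznf
Hunk 2: at line 5 remove [ywon,oanej,npemi] add [ysf] -> 12 lines: apgq gwvfk rlzfr nkmw uqma ysf qemeq ssu swnnf hpwo gihb kyznf
Hunk 3: at line 6 remove [ssu,swnnf] add [pieau,hmcz] -> 12 lines: apgq gwvfk rlzfr nkmw uqma ysf qemeq pieau hmcz hpwo gihb kyznf

Answer: apgq
gwvfk
rlzfr
nkmw
uqma
ysf
qemeq
pieau
hmcz
hpwo
gihb
kyznf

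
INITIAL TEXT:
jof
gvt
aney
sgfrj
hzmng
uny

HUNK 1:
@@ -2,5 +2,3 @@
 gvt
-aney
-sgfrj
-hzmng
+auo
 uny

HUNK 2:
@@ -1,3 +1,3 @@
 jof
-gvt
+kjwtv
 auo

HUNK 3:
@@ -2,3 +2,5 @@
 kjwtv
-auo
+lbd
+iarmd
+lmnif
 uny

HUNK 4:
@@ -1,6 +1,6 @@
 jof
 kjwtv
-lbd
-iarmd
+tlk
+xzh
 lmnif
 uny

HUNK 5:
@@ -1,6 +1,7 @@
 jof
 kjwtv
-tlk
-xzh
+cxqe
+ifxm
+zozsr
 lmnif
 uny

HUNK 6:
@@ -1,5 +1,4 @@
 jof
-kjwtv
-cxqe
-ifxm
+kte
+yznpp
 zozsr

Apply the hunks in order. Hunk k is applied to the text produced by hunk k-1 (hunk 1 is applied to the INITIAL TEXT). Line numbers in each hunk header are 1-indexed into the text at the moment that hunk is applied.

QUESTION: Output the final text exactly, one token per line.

Hunk 1: at line 2 remove [aney,sgfrj,hzmng] add [auo] -> 4 lines: jof gvt auo uny
Hunk 2: at line 1 remove [gvt] add [kjwtv] -> 4 lines: jof kjwtv auo uny
Hunk 3: at line 2 remove [auo] add [lbd,iarmd,lmnif] -> 6 lines: jof kjwtv lbd iarmd lmnif uny
Hunk 4: at line 1 remove [lbd,iarmd] add [tlk,xzh] -> 6 lines: jof kjwtv tlk xzh lmnif uny
Hunk 5: at line 1 remove [tlk,xzh] add [cxqe,ifxm,zozsr] -> 7 lines: jof kjwtv cxqe ifxm zozsr lmnif uny
Hunk 6: at line 1 remove [kjwtv,cxqe,ifxm] add [kte,yznpp] -> 6 lines: jof kte yznpp zozsr lmnif uny

Answer: jof
kte
yznpp
zozsr
lmnif
uny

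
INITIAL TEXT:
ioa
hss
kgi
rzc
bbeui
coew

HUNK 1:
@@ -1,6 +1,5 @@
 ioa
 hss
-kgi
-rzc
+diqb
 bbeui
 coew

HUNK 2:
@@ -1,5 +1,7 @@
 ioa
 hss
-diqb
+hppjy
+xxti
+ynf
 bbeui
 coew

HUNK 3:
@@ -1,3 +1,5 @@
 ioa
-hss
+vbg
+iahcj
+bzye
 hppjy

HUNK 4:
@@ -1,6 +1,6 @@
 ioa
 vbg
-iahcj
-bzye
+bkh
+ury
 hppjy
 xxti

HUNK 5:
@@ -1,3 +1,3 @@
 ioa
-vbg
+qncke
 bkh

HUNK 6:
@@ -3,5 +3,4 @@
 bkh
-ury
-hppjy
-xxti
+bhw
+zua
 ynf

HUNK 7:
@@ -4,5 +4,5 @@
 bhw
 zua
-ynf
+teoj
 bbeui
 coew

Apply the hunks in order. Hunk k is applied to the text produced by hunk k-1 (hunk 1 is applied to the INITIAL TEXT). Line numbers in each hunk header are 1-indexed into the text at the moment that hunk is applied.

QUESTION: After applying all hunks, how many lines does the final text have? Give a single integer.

Answer: 8

Derivation:
Hunk 1: at line 1 remove [kgi,rzc] add [diqb] -> 5 lines: ioa hss diqb bbeui coew
Hunk 2: at line 1 remove [diqb] add [hppjy,xxti,ynf] -> 7 lines: ioa hss hppjy xxti ynf bbeui coew
Hunk 3: at line 1 remove [hss] add [vbg,iahcj,bzye] -> 9 lines: ioa vbg iahcj bzye hppjy xxti ynf bbeui coew
Hunk 4: at line 1 remove [iahcj,bzye] add [bkh,ury] -> 9 lines: ioa vbg bkh ury hppjy xxti ynf bbeui coew
Hunk 5: at line 1 remove [vbg] add [qncke] -> 9 lines: ioa qncke bkh ury hppjy xxti ynf bbeui coew
Hunk 6: at line 3 remove [ury,hppjy,xxti] add [bhw,zua] -> 8 lines: ioa qncke bkh bhw zua ynf bbeui coew
Hunk 7: at line 4 remove [ynf] add [teoj] -> 8 lines: ioa qncke bkh bhw zua teoj bbeui coew
Final line count: 8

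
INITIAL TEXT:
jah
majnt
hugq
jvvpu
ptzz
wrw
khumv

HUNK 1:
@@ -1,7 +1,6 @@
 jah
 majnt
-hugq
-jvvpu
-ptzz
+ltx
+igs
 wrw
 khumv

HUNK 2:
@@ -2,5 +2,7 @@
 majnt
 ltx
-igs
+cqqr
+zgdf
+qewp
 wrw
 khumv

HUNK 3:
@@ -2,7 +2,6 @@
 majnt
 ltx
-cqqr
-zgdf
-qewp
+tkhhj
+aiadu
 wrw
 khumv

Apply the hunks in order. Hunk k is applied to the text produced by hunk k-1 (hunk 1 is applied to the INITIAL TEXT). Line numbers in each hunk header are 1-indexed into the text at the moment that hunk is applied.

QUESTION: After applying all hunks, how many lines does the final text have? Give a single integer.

Hunk 1: at line 1 remove [hugq,jvvpu,ptzz] add [ltx,igs] -> 6 lines: jah majnt ltx igs wrw khumv
Hunk 2: at line 2 remove [igs] add [cqqr,zgdf,qewp] -> 8 lines: jah majnt ltx cqqr zgdf qewp wrw khumv
Hunk 3: at line 2 remove [cqqr,zgdf,qewp] add [tkhhj,aiadu] -> 7 lines: jah majnt ltx tkhhj aiadu wrw khumv
Final line count: 7

Answer: 7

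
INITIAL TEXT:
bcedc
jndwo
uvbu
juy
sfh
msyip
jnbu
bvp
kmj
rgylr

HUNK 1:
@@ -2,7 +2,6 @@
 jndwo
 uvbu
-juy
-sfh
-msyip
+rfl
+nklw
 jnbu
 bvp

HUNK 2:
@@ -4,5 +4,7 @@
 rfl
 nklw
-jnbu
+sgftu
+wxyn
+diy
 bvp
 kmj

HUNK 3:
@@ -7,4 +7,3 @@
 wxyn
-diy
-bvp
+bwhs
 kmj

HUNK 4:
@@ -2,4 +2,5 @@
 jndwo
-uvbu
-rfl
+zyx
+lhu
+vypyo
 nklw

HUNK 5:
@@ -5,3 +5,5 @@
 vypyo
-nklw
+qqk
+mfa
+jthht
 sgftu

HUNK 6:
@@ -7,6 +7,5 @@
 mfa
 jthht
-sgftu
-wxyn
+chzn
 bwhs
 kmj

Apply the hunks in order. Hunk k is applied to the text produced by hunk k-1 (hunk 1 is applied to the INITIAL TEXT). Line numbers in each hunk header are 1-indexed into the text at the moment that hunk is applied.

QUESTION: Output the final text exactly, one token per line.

Hunk 1: at line 2 remove [juy,sfh,msyip] add [rfl,nklw] -> 9 lines: bcedc jndwo uvbu rfl nklw jnbu bvp kmj rgylr
Hunk 2: at line 4 remove [jnbu] add [sgftu,wxyn,diy] -> 11 lines: bcedc jndwo uvbu rfl nklw sgftu wxyn diy bvp kmj rgylr
Hunk 3: at line 7 remove [diy,bvp] add [bwhs] -> 10 lines: bcedc jndwo uvbu rfl nklw sgftu wxyn bwhs kmj rgylr
Hunk 4: at line 2 remove [uvbu,rfl] add [zyx,lhu,vypyo] -> 11 lines: bcedc jndwo zyx lhu vypyo nklw sgftu wxyn bwhs kmj rgylr
Hunk 5: at line 5 remove [nklw] add [qqk,mfa,jthht] -> 13 lines: bcedc jndwo zyx lhu vypyo qqk mfa jthht sgftu wxyn bwhs kmj rgylr
Hunk 6: at line 7 remove [sgftu,wxyn] add [chzn] -> 12 lines: bcedc jndwo zyx lhu vypyo qqk mfa jthht chzn bwhs kmj rgylr

Answer: bcedc
jndwo
zyx
lhu
vypyo
qqk
mfa
jthht
chzn
bwhs
kmj
rgylr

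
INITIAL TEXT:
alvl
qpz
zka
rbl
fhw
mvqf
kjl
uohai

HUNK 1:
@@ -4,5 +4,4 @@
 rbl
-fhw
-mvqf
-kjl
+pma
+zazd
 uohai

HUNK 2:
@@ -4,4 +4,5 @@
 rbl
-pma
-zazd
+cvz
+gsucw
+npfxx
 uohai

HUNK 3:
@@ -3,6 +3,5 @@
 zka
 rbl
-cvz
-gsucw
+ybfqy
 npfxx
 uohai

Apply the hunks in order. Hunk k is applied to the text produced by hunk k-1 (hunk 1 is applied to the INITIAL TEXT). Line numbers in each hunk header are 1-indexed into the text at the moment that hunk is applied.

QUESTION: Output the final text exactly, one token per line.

Answer: alvl
qpz
zka
rbl
ybfqy
npfxx
uohai

Derivation:
Hunk 1: at line 4 remove [fhw,mvqf,kjl] add [pma,zazd] -> 7 lines: alvl qpz zka rbl pma zazd uohai
Hunk 2: at line 4 remove [pma,zazd] add [cvz,gsucw,npfxx] -> 8 lines: alvl qpz zka rbl cvz gsucw npfxx uohai
Hunk 3: at line 3 remove [cvz,gsucw] add [ybfqy] -> 7 lines: alvl qpz zka rbl ybfqy npfxx uohai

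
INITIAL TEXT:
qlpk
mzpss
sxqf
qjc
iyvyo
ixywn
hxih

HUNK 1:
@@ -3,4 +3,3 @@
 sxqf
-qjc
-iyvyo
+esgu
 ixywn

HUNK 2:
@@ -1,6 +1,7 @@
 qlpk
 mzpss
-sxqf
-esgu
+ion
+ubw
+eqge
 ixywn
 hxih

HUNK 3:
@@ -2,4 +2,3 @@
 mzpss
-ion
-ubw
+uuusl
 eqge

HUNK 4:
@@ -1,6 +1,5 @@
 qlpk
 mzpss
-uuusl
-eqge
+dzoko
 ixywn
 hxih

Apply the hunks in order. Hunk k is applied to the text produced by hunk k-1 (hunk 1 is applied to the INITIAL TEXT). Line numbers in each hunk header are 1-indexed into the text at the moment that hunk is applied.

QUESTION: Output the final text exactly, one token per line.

Hunk 1: at line 3 remove [qjc,iyvyo] add [esgu] -> 6 lines: qlpk mzpss sxqf esgu ixywn hxih
Hunk 2: at line 1 remove [sxqf,esgu] add [ion,ubw,eqge] -> 7 lines: qlpk mzpss ion ubw eqge ixywn hxih
Hunk 3: at line 2 remove [ion,ubw] add [uuusl] -> 6 lines: qlpk mzpss uuusl eqge ixywn hxih
Hunk 4: at line 1 remove [uuusl,eqge] add [dzoko] -> 5 lines: qlpk mzpss dzoko ixywn hxih

Answer: qlpk
mzpss
dzoko
ixywn
hxih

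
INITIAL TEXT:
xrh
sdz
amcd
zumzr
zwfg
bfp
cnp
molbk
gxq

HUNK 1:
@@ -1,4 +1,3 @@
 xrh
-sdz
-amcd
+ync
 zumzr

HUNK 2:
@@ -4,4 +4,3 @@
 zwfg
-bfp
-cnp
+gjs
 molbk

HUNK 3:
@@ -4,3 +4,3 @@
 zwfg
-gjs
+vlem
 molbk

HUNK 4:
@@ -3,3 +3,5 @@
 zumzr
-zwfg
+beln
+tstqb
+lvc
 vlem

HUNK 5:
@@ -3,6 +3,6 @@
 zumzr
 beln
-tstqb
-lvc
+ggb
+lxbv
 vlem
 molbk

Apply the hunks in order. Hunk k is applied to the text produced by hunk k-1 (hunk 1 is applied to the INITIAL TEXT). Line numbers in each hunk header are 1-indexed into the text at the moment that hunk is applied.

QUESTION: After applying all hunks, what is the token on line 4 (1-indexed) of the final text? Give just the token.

Answer: beln

Derivation:
Hunk 1: at line 1 remove [sdz,amcd] add [ync] -> 8 lines: xrh ync zumzr zwfg bfp cnp molbk gxq
Hunk 2: at line 4 remove [bfp,cnp] add [gjs] -> 7 lines: xrh ync zumzr zwfg gjs molbk gxq
Hunk 3: at line 4 remove [gjs] add [vlem] -> 7 lines: xrh ync zumzr zwfg vlem molbk gxq
Hunk 4: at line 3 remove [zwfg] add [beln,tstqb,lvc] -> 9 lines: xrh ync zumzr beln tstqb lvc vlem molbk gxq
Hunk 5: at line 3 remove [tstqb,lvc] add [ggb,lxbv] -> 9 lines: xrh ync zumzr beln ggb lxbv vlem molbk gxq
Final line 4: beln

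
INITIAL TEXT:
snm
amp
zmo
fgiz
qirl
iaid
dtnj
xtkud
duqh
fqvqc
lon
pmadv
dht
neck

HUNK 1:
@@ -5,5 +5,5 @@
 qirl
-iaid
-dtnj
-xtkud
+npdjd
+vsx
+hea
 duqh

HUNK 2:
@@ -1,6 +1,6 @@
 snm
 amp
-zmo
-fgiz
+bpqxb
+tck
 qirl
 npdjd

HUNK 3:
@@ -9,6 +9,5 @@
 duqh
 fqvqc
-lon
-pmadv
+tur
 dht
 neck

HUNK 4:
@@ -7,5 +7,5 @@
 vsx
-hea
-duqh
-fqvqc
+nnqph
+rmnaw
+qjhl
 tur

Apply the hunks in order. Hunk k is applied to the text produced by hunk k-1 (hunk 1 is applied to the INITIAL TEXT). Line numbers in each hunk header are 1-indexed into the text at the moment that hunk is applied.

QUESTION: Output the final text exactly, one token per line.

Answer: snm
amp
bpqxb
tck
qirl
npdjd
vsx
nnqph
rmnaw
qjhl
tur
dht
neck

Derivation:
Hunk 1: at line 5 remove [iaid,dtnj,xtkud] add [npdjd,vsx,hea] -> 14 lines: snm amp zmo fgiz qirl npdjd vsx hea duqh fqvqc lon pmadv dht neck
Hunk 2: at line 1 remove [zmo,fgiz] add [bpqxb,tck] -> 14 lines: snm amp bpqxb tck qirl npdjd vsx hea duqh fqvqc lon pmadv dht neck
Hunk 3: at line 9 remove [lon,pmadv] add [tur] -> 13 lines: snm amp bpqxb tck qirl npdjd vsx hea duqh fqvqc tur dht neck
Hunk 4: at line 7 remove [hea,duqh,fqvqc] add [nnqph,rmnaw,qjhl] -> 13 lines: snm amp bpqxb tck qirl npdjd vsx nnqph rmnaw qjhl tur dht neck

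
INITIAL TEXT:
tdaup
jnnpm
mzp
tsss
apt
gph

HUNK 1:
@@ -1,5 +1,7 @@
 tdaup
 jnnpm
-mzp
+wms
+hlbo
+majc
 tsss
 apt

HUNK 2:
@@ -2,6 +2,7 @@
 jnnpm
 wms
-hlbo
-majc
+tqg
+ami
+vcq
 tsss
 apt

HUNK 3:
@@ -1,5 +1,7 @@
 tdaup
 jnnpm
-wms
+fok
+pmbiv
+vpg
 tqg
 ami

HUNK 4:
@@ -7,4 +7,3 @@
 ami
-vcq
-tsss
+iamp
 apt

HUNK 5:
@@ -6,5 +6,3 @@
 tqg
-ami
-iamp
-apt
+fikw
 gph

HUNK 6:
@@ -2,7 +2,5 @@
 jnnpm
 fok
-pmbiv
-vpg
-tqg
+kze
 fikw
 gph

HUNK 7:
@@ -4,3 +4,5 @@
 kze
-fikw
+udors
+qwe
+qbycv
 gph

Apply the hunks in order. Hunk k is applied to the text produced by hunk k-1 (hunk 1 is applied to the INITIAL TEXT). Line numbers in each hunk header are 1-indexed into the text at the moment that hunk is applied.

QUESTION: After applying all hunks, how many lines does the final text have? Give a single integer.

Answer: 8

Derivation:
Hunk 1: at line 1 remove [mzp] add [wms,hlbo,majc] -> 8 lines: tdaup jnnpm wms hlbo majc tsss apt gph
Hunk 2: at line 2 remove [hlbo,majc] add [tqg,ami,vcq] -> 9 lines: tdaup jnnpm wms tqg ami vcq tsss apt gph
Hunk 3: at line 1 remove [wms] add [fok,pmbiv,vpg] -> 11 lines: tdaup jnnpm fok pmbiv vpg tqg ami vcq tsss apt gph
Hunk 4: at line 7 remove [vcq,tsss] add [iamp] -> 10 lines: tdaup jnnpm fok pmbiv vpg tqg ami iamp apt gph
Hunk 5: at line 6 remove [ami,iamp,apt] add [fikw] -> 8 lines: tdaup jnnpm fok pmbiv vpg tqg fikw gph
Hunk 6: at line 2 remove [pmbiv,vpg,tqg] add [kze] -> 6 lines: tdaup jnnpm fok kze fikw gph
Hunk 7: at line 4 remove [fikw] add [udors,qwe,qbycv] -> 8 lines: tdaup jnnpm fok kze udors qwe qbycv gph
Final line count: 8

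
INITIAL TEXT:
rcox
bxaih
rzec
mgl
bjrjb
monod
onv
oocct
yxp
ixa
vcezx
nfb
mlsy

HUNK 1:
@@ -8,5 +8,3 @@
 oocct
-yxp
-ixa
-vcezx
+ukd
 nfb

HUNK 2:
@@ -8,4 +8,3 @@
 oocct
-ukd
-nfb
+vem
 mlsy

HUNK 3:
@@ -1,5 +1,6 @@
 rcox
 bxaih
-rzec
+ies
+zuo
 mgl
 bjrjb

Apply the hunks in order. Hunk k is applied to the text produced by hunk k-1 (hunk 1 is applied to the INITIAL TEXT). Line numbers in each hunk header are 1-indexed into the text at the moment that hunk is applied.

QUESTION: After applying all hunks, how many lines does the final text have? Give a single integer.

Answer: 11

Derivation:
Hunk 1: at line 8 remove [yxp,ixa,vcezx] add [ukd] -> 11 lines: rcox bxaih rzec mgl bjrjb monod onv oocct ukd nfb mlsy
Hunk 2: at line 8 remove [ukd,nfb] add [vem] -> 10 lines: rcox bxaih rzec mgl bjrjb monod onv oocct vem mlsy
Hunk 3: at line 1 remove [rzec] add [ies,zuo] -> 11 lines: rcox bxaih ies zuo mgl bjrjb monod onv oocct vem mlsy
Final line count: 11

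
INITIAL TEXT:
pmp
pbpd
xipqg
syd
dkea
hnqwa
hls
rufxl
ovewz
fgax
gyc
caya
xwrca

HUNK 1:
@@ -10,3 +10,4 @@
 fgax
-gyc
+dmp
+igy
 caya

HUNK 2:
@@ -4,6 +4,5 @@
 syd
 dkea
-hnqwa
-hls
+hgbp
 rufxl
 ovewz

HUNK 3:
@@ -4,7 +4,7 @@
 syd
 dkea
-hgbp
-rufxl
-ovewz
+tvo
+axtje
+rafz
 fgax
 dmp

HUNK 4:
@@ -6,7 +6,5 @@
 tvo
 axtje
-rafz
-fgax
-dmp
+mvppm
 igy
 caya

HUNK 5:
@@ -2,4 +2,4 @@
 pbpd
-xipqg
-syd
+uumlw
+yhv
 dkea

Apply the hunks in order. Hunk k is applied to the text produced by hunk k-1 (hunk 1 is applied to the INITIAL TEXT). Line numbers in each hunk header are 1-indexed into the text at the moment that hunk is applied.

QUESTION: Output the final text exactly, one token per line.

Answer: pmp
pbpd
uumlw
yhv
dkea
tvo
axtje
mvppm
igy
caya
xwrca

Derivation:
Hunk 1: at line 10 remove [gyc] add [dmp,igy] -> 14 lines: pmp pbpd xipqg syd dkea hnqwa hls rufxl ovewz fgax dmp igy caya xwrca
Hunk 2: at line 4 remove [hnqwa,hls] add [hgbp] -> 13 lines: pmp pbpd xipqg syd dkea hgbp rufxl ovewz fgax dmp igy caya xwrca
Hunk 3: at line 4 remove [hgbp,rufxl,ovewz] add [tvo,axtje,rafz] -> 13 lines: pmp pbpd xipqg syd dkea tvo axtje rafz fgax dmp igy caya xwrca
Hunk 4: at line 6 remove [rafz,fgax,dmp] add [mvppm] -> 11 lines: pmp pbpd xipqg syd dkea tvo axtje mvppm igy caya xwrca
Hunk 5: at line 2 remove [xipqg,syd] add [uumlw,yhv] -> 11 lines: pmp pbpd uumlw yhv dkea tvo axtje mvppm igy caya xwrca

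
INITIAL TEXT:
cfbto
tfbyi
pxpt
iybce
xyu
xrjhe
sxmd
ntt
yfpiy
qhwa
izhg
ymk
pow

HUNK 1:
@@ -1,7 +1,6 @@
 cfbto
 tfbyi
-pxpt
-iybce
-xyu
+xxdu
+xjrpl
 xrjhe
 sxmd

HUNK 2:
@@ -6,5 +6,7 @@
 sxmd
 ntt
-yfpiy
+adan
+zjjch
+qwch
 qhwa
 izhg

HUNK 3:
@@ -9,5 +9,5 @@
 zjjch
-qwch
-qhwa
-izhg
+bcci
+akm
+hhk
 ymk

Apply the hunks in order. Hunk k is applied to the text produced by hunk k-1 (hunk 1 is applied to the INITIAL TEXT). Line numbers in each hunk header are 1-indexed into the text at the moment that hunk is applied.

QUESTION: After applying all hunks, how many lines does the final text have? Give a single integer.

Answer: 14

Derivation:
Hunk 1: at line 1 remove [pxpt,iybce,xyu] add [xxdu,xjrpl] -> 12 lines: cfbto tfbyi xxdu xjrpl xrjhe sxmd ntt yfpiy qhwa izhg ymk pow
Hunk 2: at line 6 remove [yfpiy] add [adan,zjjch,qwch] -> 14 lines: cfbto tfbyi xxdu xjrpl xrjhe sxmd ntt adan zjjch qwch qhwa izhg ymk pow
Hunk 3: at line 9 remove [qwch,qhwa,izhg] add [bcci,akm,hhk] -> 14 lines: cfbto tfbyi xxdu xjrpl xrjhe sxmd ntt adan zjjch bcci akm hhk ymk pow
Final line count: 14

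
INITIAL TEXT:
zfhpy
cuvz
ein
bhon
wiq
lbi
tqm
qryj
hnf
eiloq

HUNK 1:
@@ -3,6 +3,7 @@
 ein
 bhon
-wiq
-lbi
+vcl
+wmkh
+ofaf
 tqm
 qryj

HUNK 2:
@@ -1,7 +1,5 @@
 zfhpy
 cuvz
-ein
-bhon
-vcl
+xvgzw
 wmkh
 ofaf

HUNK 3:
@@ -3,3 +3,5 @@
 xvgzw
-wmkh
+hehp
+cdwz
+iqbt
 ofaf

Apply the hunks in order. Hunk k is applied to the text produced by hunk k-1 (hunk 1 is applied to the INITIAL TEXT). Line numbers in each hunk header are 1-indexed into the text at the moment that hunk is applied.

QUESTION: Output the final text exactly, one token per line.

Hunk 1: at line 3 remove [wiq,lbi] add [vcl,wmkh,ofaf] -> 11 lines: zfhpy cuvz ein bhon vcl wmkh ofaf tqm qryj hnf eiloq
Hunk 2: at line 1 remove [ein,bhon,vcl] add [xvgzw] -> 9 lines: zfhpy cuvz xvgzw wmkh ofaf tqm qryj hnf eiloq
Hunk 3: at line 3 remove [wmkh] add [hehp,cdwz,iqbt] -> 11 lines: zfhpy cuvz xvgzw hehp cdwz iqbt ofaf tqm qryj hnf eiloq

Answer: zfhpy
cuvz
xvgzw
hehp
cdwz
iqbt
ofaf
tqm
qryj
hnf
eiloq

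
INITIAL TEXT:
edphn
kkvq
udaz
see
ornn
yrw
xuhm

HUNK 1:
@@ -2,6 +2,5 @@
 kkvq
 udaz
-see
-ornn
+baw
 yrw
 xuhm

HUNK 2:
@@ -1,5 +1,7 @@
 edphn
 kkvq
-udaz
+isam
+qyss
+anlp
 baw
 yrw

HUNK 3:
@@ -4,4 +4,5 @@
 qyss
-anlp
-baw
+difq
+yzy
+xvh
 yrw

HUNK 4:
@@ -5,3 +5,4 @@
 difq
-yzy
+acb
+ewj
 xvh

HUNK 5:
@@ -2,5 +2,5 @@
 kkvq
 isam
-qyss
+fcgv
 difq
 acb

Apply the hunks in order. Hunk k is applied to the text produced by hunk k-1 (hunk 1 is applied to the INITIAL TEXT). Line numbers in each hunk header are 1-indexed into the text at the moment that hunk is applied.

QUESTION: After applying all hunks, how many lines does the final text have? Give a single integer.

Hunk 1: at line 2 remove [see,ornn] add [baw] -> 6 lines: edphn kkvq udaz baw yrw xuhm
Hunk 2: at line 1 remove [udaz] add [isam,qyss,anlp] -> 8 lines: edphn kkvq isam qyss anlp baw yrw xuhm
Hunk 3: at line 4 remove [anlp,baw] add [difq,yzy,xvh] -> 9 lines: edphn kkvq isam qyss difq yzy xvh yrw xuhm
Hunk 4: at line 5 remove [yzy] add [acb,ewj] -> 10 lines: edphn kkvq isam qyss difq acb ewj xvh yrw xuhm
Hunk 5: at line 2 remove [qyss] add [fcgv] -> 10 lines: edphn kkvq isam fcgv difq acb ewj xvh yrw xuhm
Final line count: 10

Answer: 10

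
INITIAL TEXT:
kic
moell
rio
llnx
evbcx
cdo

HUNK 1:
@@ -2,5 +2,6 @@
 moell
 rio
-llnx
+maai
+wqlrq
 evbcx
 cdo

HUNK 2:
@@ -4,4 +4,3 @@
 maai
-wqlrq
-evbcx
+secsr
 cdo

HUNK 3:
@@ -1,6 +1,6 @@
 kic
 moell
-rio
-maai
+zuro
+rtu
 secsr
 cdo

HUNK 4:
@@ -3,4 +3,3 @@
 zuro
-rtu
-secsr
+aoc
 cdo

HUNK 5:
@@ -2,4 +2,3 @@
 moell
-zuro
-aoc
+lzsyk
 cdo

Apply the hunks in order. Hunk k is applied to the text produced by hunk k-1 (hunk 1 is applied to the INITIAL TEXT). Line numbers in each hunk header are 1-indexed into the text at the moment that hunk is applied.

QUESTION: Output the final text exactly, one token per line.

Answer: kic
moell
lzsyk
cdo

Derivation:
Hunk 1: at line 2 remove [llnx] add [maai,wqlrq] -> 7 lines: kic moell rio maai wqlrq evbcx cdo
Hunk 2: at line 4 remove [wqlrq,evbcx] add [secsr] -> 6 lines: kic moell rio maai secsr cdo
Hunk 3: at line 1 remove [rio,maai] add [zuro,rtu] -> 6 lines: kic moell zuro rtu secsr cdo
Hunk 4: at line 3 remove [rtu,secsr] add [aoc] -> 5 lines: kic moell zuro aoc cdo
Hunk 5: at line 2 remove [zuro,aoc] add [lzsyk] -> 4 lines: kic moell lzsyk cdo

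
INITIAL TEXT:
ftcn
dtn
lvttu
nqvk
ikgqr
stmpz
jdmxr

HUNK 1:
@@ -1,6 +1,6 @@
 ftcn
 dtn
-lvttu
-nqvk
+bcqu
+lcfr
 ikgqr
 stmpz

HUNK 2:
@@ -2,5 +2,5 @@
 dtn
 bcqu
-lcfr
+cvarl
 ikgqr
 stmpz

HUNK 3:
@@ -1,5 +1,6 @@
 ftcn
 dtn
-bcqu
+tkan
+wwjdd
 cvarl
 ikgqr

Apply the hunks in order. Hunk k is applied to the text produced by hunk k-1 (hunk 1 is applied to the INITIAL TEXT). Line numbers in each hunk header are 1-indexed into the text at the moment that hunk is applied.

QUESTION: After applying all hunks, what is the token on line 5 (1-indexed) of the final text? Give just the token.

Hunk 1: at line 1 remove [lvttu,nqvk] add [bcqu,lcfr] -> 7 lines: ftcn dtn bcqu lcfr ikgqr stmpz jdmxr
Hunk 2: at line 2 remove [lcfr] add [cvarl] -> 7 lines: ftcn dtn bcqu cvarl ikgqr stmpz jdmxr
Hunk 3: at line 1 remove [bcqu] add [tkan,wwjdd] -> 8 lines: ftcn dtn tkan wwjdd cvarl ikgqr stmpz jdmxr
Final line 5: cvarl

Answer: cvarl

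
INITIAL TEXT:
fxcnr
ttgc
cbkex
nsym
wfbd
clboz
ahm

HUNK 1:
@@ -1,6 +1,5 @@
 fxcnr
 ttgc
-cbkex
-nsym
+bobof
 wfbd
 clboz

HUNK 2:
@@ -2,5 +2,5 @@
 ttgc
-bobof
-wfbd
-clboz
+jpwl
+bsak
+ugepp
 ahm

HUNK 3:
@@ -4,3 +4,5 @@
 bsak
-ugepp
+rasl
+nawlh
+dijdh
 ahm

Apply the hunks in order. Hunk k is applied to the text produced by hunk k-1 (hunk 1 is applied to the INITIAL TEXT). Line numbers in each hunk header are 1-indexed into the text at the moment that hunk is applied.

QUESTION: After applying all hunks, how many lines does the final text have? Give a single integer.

Hunk 1: at line 1 remove [cbkex,nsym] add [bobof] -> 6 lines: fxcnr ttgc bobof wfbd clboz ahm
Hunk 2: at line 2 remove [bobof,wfbd,clboz] add [jpwl,bsak,ugepp] -> 6 lines: fxcnr ttgc jpwl bsak ugepp ahm
Hunk 3: at line 4 remove [ugepp] add [rasl,nawlh,dijdh] -> 8 lines: fxcnr ttgc jpwl bsak rasl nawlh dijdh ahm
Final line count: 8

Answer: 8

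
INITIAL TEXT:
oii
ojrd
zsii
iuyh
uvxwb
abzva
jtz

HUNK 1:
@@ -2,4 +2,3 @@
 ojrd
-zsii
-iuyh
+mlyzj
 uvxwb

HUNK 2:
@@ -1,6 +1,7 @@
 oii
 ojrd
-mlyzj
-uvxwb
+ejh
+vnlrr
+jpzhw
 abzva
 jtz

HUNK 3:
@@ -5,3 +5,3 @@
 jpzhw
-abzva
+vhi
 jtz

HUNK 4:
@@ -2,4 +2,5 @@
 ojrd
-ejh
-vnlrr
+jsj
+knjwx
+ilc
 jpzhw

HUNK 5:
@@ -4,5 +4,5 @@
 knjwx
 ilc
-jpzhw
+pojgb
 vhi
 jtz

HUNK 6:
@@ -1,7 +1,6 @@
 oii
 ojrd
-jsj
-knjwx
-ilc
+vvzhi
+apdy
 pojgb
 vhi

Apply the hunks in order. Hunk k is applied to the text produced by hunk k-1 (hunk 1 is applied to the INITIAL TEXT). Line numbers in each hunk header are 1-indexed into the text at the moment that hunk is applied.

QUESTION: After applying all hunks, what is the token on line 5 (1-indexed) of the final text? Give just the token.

Answer: pojgb

Derivation:
Hunk 1: at line 2 remove [zsii,iuyh] add [mlyzj] -> 6 lines: oii ojrd mlyzj uvxwb abzva jtz
Hunk 2: at line 1 remove [mlyzj,uvxwb] add [ejh,vnlrr,jpzhw] -> 7 lines: oii ojrd ejh vnlrr jpzhw abzva jtz
Hunk 3: at line 5 remove [abzva] add [vhi] -> 7 lines: oii ojrd ejh vnlrr jpzhw vhi jtz
Hunk 4: at line 2 remove [ejh,vnlrr] add [jsj,knjwx,ilc] -> 8 lines: oii ojrd jsj knjwx ilc jpzhw vhi jtz
Hunk 5: at line 4 remove [jpzhw] add [pojgb] -> 8 lines: oii ojrd jsj knjwx ilc pojgb vhi jtz
Hunk 6: at line 1 remove [jsj,knjwx,ilc] add [vvzhi,apdy] -> 7 lines: oii ojrd vvzhi apdy pojgb vhi jtz
Final line 5: pojgb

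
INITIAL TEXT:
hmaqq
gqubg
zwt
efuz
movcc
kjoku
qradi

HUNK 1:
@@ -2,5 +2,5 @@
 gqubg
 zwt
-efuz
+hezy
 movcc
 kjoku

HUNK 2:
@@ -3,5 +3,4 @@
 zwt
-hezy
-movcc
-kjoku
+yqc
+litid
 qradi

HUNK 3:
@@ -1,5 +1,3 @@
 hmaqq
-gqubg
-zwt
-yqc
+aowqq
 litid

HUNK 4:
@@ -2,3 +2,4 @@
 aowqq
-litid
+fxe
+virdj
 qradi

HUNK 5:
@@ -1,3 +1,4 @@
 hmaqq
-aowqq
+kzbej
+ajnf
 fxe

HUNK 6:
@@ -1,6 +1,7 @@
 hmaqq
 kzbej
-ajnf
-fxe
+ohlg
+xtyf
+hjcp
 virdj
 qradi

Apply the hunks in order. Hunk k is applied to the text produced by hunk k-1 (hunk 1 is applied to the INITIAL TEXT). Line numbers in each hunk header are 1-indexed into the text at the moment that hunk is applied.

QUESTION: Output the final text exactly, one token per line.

Answer: hmaqq
kzbej
ohlg
xtyf
hjcp
virdj
qradi

Derivation:
Hunk 1: at line 2 remove [efuz] add [hezy] -> 7 lines: hmaqq gqubg zwt hezy movcc kjoku qradi
Hunk 2: at line 3 remove [hezy,movcc,kjoku] add [yqc,litid] -> 6 lines: hmaqq gqubg zwt yqc litid qradi
Hunk 3: at line 1 remove [gqubg,zwt,yqc] add [aowqq] -> 4 lines: hmaqq aowqq litid qradi
Hunk 4: at line 2 remove [litid] add [fxe,virdj] -> 5 lines: hmaqq aowqq fxe virdj qradi
Hunk 5: at line 1 remove [aowqq] add [kzbej,ajnf] -> 6 lines: hmaqq kzbej ajnf fxe virdj qradi
Hunk 6: at line 1 remove [ajnf,fxe] add [ohlg,xtyf,hjcp] -> 7 lines: hmaqq kzbej ohlg xtyf hjcp virdj qradi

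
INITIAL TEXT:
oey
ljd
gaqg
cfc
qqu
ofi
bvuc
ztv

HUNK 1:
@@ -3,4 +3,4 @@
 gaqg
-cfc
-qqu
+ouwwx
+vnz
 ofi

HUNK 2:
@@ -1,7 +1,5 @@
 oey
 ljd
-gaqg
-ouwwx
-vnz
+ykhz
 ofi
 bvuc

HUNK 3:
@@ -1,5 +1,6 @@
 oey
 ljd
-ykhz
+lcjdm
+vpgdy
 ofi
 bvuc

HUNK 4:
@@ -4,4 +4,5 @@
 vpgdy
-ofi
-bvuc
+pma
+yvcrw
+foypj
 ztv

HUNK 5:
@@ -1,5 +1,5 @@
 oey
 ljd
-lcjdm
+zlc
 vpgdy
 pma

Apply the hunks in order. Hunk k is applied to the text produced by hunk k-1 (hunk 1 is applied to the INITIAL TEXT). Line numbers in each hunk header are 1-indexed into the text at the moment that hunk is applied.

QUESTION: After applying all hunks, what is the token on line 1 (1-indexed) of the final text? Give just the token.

Answer: oey

Derivation:
Hunk 1: at line 3 remove [cfc,qqu] add [ouwwx,vnz] -> 8 lines: oey ljd gaqg ouwwx vnz ofi bvuc ztv
Hunk 2: at line 1 remove [gaqg,ouwwx,vnz] add [ykhz] -> 6 lines: oey ljd ykhz ofi bvuc ztv
Hunk 3: at line 1 remove [ykhz] add [lcjdm,vpgdy] -> 7 lines: oey ljd lcjdm vpgdy ofi bvuc ztv
Hunk 4: at line 4 remove [ofi,bvuc] add [pma,yvcrw,foypj] -> 8 lines: oey ljd lcjdm vpgdy pma yvcrw foypj ztv
Hunk 5: at line 1 remove [lcjdm] add [zlc] -> 8 lines: oey ljd zlc vpgdy pma yvcrw foypj ztv
Final line 1: oey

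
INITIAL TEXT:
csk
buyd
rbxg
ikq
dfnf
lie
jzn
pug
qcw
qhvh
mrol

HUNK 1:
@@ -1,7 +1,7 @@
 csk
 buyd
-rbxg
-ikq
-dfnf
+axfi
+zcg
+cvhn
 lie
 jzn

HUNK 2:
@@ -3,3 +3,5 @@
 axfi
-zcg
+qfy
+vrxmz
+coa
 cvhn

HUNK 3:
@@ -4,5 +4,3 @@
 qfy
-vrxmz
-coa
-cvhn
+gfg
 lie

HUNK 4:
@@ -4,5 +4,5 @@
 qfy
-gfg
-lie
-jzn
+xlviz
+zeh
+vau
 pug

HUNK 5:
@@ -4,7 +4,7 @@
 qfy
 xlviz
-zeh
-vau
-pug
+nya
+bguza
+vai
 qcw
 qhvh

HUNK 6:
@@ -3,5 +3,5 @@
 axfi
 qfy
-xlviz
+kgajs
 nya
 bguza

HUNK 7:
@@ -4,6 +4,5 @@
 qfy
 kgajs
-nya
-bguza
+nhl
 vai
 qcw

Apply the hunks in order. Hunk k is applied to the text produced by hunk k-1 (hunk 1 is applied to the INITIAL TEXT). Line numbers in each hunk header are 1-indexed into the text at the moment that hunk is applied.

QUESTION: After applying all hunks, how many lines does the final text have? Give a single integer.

Answer: 10

Derivation:
Hunk 1: at line 1 remove [rbxg,ikq,dfnf] add [axfi,zcg,cvhn] -> 11 lines: csk buyd axfi zcg cvhn lie jzn pug qcw qhvh mrol
Hunk 2: at line 3 remove [zcg] add [qfy,vrxmz,coa] -> 13 lines: csk buyd axfi qfy vrxmz coa cvhn lie jzn pug qcw qhvh mrol
Hunk 3: at line 4 remove [vrxmz,coa,cvhn] add [gfg] -> 11 lines: csk buyd axfi qfy gfg lie jzn pug qcw qhvh mrol
Hunk 4: at line 4 remove [gfg,lie,jzn] add [xlviz,zeh,vau] -> 11 lines: csk buyd axfi qfy xlviz zeh vau pug qcw qhvh mrol
Hunk 5: at line 4 remove [zeh,vau,pug] add [nya,bguza,vai] -> 11 lines: csk buyd axfi qfy xlviz nya bguza vai qcw qhvh mrol
Hunk 6: at line 3 remove [xlviz] add [kgajs] -> 11 lines: csk buyd axfi qfy kgajs nya bguza vai qcw qhvh mrol
Hunk 7: at line 4 remove [nya,bguza] add [nhl] -> 10 lines: csk buyd axfi qfy kgajs nhl vai qcw qhvh mrol
Final line count: 10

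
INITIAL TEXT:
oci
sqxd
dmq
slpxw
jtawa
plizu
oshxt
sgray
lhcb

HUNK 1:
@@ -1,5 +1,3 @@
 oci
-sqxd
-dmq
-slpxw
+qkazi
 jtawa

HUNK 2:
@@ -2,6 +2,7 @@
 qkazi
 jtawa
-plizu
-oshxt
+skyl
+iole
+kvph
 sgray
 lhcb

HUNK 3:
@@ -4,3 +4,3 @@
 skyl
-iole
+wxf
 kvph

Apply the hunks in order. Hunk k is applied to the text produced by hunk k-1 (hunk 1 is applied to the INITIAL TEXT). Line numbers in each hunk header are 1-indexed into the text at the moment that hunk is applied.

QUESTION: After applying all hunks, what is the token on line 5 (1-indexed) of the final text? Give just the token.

Hunk 1: at line 1 remove [sqxd,dmq,slpxw] add [qkazi] -> 7 lines: oci qkazi jtawa plizu oshxt sgray lhcb
Hunk 2: at line 2 remove [plizu,oshxt] add [skyl,iole,kvph] -> 8 lines: oci qkazi jtawa skyl iole kvph sgray lhcb
Hunk 3: at line 4 remove [iole] add [wxf] -> 8 lines: oci qkazi jtawa skyl wxf kvph sgray lhcb
Final line 5: wxf

Answer: wxf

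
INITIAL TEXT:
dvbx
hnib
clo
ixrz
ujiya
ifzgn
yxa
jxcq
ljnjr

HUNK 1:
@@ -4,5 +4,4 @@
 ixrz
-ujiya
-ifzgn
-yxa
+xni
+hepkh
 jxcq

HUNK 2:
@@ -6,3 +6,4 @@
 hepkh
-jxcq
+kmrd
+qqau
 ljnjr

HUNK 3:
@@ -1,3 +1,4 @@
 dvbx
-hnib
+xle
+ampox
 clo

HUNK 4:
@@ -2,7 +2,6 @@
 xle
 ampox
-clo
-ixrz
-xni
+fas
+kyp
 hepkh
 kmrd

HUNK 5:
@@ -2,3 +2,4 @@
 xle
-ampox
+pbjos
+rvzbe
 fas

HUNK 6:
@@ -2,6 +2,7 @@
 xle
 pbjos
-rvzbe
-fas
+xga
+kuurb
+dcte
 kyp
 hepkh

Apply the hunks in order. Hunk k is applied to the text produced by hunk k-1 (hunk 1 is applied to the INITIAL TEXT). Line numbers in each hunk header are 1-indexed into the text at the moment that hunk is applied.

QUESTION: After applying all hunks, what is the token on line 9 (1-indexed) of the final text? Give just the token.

Hunk 1: at line 4 remove [ujiya,ifzgn,yxa] add [xni,hepkh] -> 8 lines: dvbx hnib clo ixrz xni hepkh jxcq ljnjr
Hunk 2: at line 6 remove [jxcq] add [kmrd,qqau] -> 9 lines: dvbx hnib clo ixrz xni hepkh kmrd qqau ljnjr
Hunk 3: at line 1 remove [hnib] add [xle,ampox] -> 10 lines: dvbx xle ampox clo ixrz xni hepkh kmrd qqau ljnjr
Hunk 4: at line 2 remove [clo,ixrz,xni] add [fas,kyp] -> 9 lines: dvbx xle ampox fas kyp hepkh kmrd qqau ljnjr
Hunk 5: at line 2 remove [ampox] add [pbjos,rvzbe] -> 10 lines: dvbx xle pbjos rvzbe fas kyp hepkh kmrd qqau ljnjr
Hunk 6: at line 2 remove [rvzbe,fas] add [xga,kuurb,dcte] -> 11 lines: dvbx xle pbjos xga kuurb dcte kyp hepkh kmrd qqau ljnjr
Final line 9: kmrd

Answer: kmrd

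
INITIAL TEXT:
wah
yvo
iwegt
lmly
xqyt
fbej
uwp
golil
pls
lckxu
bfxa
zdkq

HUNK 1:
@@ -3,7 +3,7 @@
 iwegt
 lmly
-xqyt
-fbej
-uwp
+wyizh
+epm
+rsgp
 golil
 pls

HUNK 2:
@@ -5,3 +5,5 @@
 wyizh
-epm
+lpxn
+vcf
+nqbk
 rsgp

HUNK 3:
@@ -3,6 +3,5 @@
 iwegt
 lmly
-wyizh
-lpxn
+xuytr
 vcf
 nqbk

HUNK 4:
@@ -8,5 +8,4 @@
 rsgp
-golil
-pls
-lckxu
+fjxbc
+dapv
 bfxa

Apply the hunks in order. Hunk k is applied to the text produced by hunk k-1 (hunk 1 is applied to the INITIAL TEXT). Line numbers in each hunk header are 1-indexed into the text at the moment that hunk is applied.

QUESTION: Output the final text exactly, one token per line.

Hunk 1: at line 3 remove [xqyt,fbej,uwp] add [wyizh,epm,rsgp] -> 12 lines: wah yvo iwegt lmly wyizh epm rsgp golil pls lckxu bfxa zdkq
Hunk 2: at line 5 remove [epm] add [lpxn,vcf,nqbk] -> 14 lines: wah yvo iwegt lmly wyizh lpxn vcf nqbk rsgp golil pls lckxu bfxa zdkq
Hunk 3: at line 3 remove [wyizh,lpxn] add [xuytr] -> 13 lines: wah yvo iwegt lmly xuytr vcf nqbk rsgp golil pls lckxu bfxa zdkq
Hunk 4: at line 8 remove [golil,pls,lckxu] add [fjxbc,dapv] -> 12 lines: wah yvo iwegt lmly xuytr vcf nqbk rsgp fjxbc dapv bfxa zdkq

Answer: wah
yvo
iwegt
lmly
xuytr
vcf
nqbk
rsgp
fjxbc
dapv
bfxa
zdkq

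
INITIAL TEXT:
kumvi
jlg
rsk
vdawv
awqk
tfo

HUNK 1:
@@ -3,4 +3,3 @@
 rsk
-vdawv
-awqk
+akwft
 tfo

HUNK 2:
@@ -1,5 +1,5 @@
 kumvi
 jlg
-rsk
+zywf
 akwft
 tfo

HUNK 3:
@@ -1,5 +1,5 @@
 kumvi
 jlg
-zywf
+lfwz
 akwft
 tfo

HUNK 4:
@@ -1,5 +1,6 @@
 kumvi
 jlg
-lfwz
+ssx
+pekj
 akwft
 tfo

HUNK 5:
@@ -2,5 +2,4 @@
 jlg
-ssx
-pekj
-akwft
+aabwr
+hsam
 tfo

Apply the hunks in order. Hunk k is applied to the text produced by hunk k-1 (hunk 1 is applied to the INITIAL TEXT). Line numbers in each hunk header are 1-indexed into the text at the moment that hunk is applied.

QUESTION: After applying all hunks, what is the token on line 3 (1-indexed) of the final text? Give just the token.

Hunk 1: at line 3 remove [vdawv,awqk] add [akwft] -> 5 lines: kumvi jlg rsk akwft tfo
Hunk 2: at line 1 remove [rsk] add [zywf] -> 5 lines: kumvi jlg zywf akwft tfo
Hunk 3: at line 1 remove [zywf] add [lfwz] -> 5 lines: kumvi jlg lfwz akwft tfo
Hunk 4: at line 1 remove [lfwz] add [ssx,pekj] -> 6 lines: kumvi jlg ssx pekj akwft tfo
Hunk 5: at line 2 remove [ssx,pekj,akwft] add [aabwr,hsam] -> 5 lines: kumvi jlg aabwr hsam tfo
Final line 3: aabwr

Answer: aabwr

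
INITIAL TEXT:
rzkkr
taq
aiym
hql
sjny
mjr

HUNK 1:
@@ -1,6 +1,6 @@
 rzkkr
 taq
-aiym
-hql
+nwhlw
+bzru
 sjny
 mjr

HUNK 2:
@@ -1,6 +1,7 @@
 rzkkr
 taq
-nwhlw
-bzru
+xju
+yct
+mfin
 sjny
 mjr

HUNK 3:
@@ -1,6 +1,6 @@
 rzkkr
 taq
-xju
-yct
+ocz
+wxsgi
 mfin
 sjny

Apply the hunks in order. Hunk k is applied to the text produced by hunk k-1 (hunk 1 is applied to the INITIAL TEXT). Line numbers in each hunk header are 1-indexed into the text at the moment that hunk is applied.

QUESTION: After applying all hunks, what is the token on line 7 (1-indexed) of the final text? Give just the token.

Hunk 1: at line 1 remove [aiym,hql] add [nwhlw,bzru] -> 6 lines: rzkkr taq nwhlw bzru sjny mjr
Hunk 2: at line 1 remove [nwhlw,bzru] add [xju,yct,mfin] -> 7 lines: rzkkr taq xju yct mfin sjny mjr
Hunk 3: at line 1 remove [xju,yct] add [ocz,wxsgi] -> 7 lines: rzkkr taq ocz wxsgi mfin sjny mjr
Final line 7: mjr

Answer: mjr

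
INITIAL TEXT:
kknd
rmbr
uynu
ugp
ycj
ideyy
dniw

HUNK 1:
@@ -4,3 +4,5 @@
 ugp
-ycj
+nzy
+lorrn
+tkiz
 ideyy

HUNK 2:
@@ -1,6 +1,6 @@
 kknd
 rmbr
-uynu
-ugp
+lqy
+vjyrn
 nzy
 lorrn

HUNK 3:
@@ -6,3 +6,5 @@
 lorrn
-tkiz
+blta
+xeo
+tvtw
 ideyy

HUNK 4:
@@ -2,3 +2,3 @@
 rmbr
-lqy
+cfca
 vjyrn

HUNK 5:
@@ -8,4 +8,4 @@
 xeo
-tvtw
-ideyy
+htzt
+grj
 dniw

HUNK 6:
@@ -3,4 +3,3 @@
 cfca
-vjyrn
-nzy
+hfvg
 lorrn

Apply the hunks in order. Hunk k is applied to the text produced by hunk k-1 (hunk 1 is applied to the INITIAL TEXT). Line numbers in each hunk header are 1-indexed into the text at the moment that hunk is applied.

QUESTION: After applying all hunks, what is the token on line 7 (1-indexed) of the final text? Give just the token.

Answer: xeo

Derivation:
Hunk 1: at line 4 remove [ycj] add [nzy,lorrn,tkiz] -> 9 lines: kknd rmbr uynu ugp nzy lorrn tkiz ideyy dniw
Hunk 2: at line 1 remove [uynu,ugp] add [lqy,vjyrn] -> 9 lines: kknd rmbr lqy vjyrn nzy lorrn tkiz ideyy dniw
Hunk 3: at line 6 remove [tkiz] add [blta,xeo,tvtw] -> 11 lines: kknd rmbr lqy vjyrn nzy lorrn blta xeo tvtw ideyy dniw
Hunk 4: at line 2 remove [lqy] add [cfca] -> 11 lines: kknd rmbr cfca vjyrn nzy lorrn blta xeo tvtw ideyy dniw
Hunk 5: at line 8 remove [tvtw,ideyy] add [htzt,grj] -> 11 lines: kknd rmbr cfca vjyrn nzy lorrn blta xeo htzt grj dniw
Hunk 6: at line 3 remove [vjyrn,nzy] add [hfvg] -> 10 lines: kknd rmbr cfca hfvg lorrn blta xeo htzt grj dniw
Final line 7: xeo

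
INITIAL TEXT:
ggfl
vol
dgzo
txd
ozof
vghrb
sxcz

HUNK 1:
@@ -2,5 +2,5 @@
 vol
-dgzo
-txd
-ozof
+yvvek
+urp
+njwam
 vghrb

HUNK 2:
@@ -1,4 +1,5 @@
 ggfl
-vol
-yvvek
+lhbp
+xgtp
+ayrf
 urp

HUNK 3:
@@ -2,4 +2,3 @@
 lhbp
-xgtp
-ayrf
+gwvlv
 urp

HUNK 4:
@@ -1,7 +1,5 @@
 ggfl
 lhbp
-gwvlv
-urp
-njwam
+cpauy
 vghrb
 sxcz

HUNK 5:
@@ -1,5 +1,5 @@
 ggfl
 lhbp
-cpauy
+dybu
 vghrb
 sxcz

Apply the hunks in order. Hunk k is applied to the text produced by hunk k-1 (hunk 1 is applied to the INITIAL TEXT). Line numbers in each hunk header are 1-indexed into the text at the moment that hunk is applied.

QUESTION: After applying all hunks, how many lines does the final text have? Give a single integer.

Answer: 5

Derivation:
Hunk 1: at line 2 remove [dgzo,txd,ozof] add [yvvek,urp,njwam] -> 7 lines: ggfl vol yvvek urp njwam vghrb sxcz
Hunk 2: at line 1 remove [vol,yvvek] add [lhbp,xgtp,ayrf] -> 8 lines: ggfl lhbp xgtp ayrf urp njwam vghrb sxcz
Hunk 3: at line 2 remove [xgtp,ayrf] add [gwvlv] -> 7 lines: ggfl lhbp gwvlv urp njwam vghrb sxcz
Hunk 4: at line 1 remove [gwvlv,urp,njwam] add [cpauy] -> 5 lines: ggfl lhbp cpauy vghrb sxcz
Hunk 5: at line 1 remove [cpauy] add [dybu] -> 5 lines: ggfl lhbp dybu vghrb sxcz
Final line count: 5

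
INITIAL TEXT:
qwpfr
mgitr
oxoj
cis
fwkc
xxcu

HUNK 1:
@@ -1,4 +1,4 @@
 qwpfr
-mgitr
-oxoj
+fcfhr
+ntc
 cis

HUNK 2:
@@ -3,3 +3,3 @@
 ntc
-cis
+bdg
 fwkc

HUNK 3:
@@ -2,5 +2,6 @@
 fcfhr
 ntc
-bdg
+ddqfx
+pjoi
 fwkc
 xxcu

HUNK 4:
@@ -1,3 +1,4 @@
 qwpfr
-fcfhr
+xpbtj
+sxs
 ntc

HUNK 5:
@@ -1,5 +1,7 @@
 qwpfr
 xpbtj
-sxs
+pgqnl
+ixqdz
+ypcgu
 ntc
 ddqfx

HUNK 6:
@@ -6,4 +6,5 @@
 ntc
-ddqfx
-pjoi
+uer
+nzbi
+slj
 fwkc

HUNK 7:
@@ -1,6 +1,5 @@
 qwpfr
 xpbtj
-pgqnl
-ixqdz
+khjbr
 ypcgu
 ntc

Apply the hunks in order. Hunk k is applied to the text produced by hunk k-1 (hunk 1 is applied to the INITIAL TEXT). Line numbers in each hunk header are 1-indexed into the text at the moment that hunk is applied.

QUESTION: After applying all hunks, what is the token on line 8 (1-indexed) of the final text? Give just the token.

Hunk 1: at line 1 remove [mgitr,oxoj] add [fcfhr,ntc] -> 6 lines: qwpfr fcfhr ntc cis fwkc xxcu
Hunk 2: at line 3 remove [cis] add [bdg] -> 6 lines: qwpfr fcfhr ntc bdg fwkc xxcu
Hunk 3: at line 2 remove [bdg] add [ddqfx,pjoi] -> 7 lines: qwpfr fcfhr ntc ddqfx pjoi fwkc xxcu
Hunk 4: at line 1 remove [fcfhr] add [xpbtj,sxs] -> 8 lines: qwpfr xpbtj sxs ntc ddqfx pjoi fwkc xxcu
Hunk 5: at line 1 remove [sxs] add [pgqnl,ixqdz,ypcgu] -> 10 lines: qwpfr xpbtj pgqnl ixqdz ypcgu ntc ddqfx pjoi fwkc xxcu
Hunk 6: at line 6 remove [ddqfx,pjoi] add [uer,nzbi,slj] -> 11 lines: qwpfr xpbtj pgqnl ixqdz ypcgu ntc uer nzbi slj fwkc xxcu
Hunk 7: at line 1 remove [pgqnl,ixqdz] add [khjbr] -> 10 lines: qwpfr xpbtj khjbr ypcgu ntc uer nzbi slj fwkc xxcu
Final line 8: slj

Answer: slj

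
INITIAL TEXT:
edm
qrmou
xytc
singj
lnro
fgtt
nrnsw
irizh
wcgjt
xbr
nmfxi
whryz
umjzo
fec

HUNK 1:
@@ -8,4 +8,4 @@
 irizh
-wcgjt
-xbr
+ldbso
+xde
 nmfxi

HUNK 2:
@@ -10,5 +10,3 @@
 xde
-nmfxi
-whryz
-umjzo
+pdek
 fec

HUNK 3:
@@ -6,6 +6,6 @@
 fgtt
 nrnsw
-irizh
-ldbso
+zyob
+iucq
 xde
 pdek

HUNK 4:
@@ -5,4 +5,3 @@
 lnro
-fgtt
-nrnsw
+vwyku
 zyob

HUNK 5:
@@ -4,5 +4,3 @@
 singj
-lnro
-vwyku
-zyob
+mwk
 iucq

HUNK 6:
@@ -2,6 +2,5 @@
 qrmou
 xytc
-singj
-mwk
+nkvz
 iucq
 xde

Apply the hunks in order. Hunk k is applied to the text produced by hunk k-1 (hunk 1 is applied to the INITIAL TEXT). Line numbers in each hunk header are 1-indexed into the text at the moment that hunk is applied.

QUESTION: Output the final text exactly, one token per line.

Hunk 1: at line 8 remove [wcgjt,xbr] add [ldbso,xde] -> 14 lines: edm qrmou xytc singj lnro fgtt nrnsw irizh ldbso xde nmfxi whryz umjzo fec
Hunk 2: at line 10 remove [nmfxi,whryz,umjzo] add [pdek] -> 12 lines: edm qrmou xytc singj lnro fgtt nrnsw irizh ldbso xde pdek fec
Hunk 3: at line 6 remove [irizh,ldbso] add [zyob,iucq] -> 12 lines: edm qrmou xytc singj lnro fgtt nrnsw zyob iucq xde pdek fec
Hunk 4: at line 5 remove [fgtt,nrnsw] add [vwyku] -> 11 lines: edm qrmou xytc singj lnro vwyku zyob iucq xde pdek fec
Hunk 5: at line 4 remove [lnro,vwyku,zyob] add [mwk] -> 9 lines: edm qrmou xytc singj mwk iucq xde pdek fec
Hunk 6: at line 2 remove [singj,mwk] add [nkvz] -> 8 lines: edm qrmou xytc nkvz iucq xde pdek fec

Answer: edm
qrmou
xytc
nkvz
iucq
xde
pdek
fec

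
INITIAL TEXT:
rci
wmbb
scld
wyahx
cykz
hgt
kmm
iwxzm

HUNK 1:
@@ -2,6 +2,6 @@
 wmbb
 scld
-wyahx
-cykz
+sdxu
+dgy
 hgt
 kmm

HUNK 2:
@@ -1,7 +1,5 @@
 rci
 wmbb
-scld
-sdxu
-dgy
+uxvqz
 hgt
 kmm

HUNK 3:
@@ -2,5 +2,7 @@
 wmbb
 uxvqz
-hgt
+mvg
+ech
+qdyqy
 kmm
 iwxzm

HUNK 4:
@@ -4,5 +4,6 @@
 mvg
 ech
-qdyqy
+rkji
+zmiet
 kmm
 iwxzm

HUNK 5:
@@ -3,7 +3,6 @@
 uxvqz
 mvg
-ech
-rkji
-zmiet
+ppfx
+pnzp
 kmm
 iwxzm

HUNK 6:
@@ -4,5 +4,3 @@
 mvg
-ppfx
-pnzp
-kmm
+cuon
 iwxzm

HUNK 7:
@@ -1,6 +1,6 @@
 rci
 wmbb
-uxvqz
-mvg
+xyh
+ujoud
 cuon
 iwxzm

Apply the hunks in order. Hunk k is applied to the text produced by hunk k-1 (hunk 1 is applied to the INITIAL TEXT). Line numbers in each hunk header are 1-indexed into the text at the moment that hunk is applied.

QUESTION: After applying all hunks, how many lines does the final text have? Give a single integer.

Hunk 1: at line 2 remove [wyahx,cykz] add [sdxu,dgy] -> 8 lines: rci wmbb scld sdxu dgy hgt kmm iwxzm
Hunk 2: at line 1 remove [scld,sdxu,dgy] add [uxvqz] -> 6 lines: rci wmbb uxvqz hgt kmm iwxzm
Hunk 3: at line 2 remove [hgt] add [mvg,ech,qdyqy] -> 8 lines: rci wmbb uxvqz mvg ech qdyqy kmm iwxzm
Hunk 4: at line 4 remove [qdyqy] add [rkji,zmiet] -> 9 lines: rci wmbb uxvqz mvg ech rkji zmiet kmm iwxzm
Hunk 5: at line 3 remove [ech,rkji,zmiet] add [ppfx,pnzp] -> 8 lines: rci wmbb uxvqz mvg ppfx pnzp kmm iwxzm
Hunk 6: at line 4 remove [ppfx,pnzp,kmm] add [cuon] -> 6 lines: rci wmbb uxvqz mvg cuon iwxzm
Hunk 7: at line 1 remove [uxvqz,mvg] add [xyh,ujoud] -> 6 lines: rci wmbb xyh ujoud cuon iwxzm
Final line count: 6

Answer: 6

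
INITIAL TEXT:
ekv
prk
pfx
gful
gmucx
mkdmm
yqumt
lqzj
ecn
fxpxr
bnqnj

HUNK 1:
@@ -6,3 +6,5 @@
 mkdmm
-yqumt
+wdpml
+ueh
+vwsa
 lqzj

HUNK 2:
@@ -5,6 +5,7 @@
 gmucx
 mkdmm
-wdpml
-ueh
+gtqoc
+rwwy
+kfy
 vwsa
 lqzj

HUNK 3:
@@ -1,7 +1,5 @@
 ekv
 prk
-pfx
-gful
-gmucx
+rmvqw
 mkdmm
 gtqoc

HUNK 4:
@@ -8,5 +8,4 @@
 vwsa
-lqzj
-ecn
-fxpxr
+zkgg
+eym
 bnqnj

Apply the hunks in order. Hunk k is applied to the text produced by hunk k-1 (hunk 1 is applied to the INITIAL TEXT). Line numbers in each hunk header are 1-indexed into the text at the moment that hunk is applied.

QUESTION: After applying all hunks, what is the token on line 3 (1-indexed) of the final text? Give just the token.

Hunk 1: at line 6 remove [yqumt] add [wdpml,ueh,vwsa] -> 13 lines: ekv prk pfx gful gmucx mkdmm wdpml ueh vwsa lqzj ecn fxpxr bnqnj
Hunk 2: at line 5 remove [wdpml,ueh] add [gtqoc,rwwy,kfy] -> 14 lines: ekv prk pfx gful gmucx mkdmm gtqoc rwwy kfy vwsa lqzj ecn fxpxr bnqnj
Hunk 3: at line 1 remove [pfx,gful,gmucx] add [rmvqw] -> 12 lines: ekv prk rmvqw mkdmm gtqoc rwwy kfy vwsa lqzj ecn fxpxr bnqnj
Hunk 4: at line 8 remove [lqzj,ecn,fxpxr] add [zkgg,eym] -> 11 lines: ekv prk rmvqw mkdmm gtqoc rwwy kfy vwsa zkgg eym bnqnj
Final line 3: rmvqw

Answer: rmvqw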